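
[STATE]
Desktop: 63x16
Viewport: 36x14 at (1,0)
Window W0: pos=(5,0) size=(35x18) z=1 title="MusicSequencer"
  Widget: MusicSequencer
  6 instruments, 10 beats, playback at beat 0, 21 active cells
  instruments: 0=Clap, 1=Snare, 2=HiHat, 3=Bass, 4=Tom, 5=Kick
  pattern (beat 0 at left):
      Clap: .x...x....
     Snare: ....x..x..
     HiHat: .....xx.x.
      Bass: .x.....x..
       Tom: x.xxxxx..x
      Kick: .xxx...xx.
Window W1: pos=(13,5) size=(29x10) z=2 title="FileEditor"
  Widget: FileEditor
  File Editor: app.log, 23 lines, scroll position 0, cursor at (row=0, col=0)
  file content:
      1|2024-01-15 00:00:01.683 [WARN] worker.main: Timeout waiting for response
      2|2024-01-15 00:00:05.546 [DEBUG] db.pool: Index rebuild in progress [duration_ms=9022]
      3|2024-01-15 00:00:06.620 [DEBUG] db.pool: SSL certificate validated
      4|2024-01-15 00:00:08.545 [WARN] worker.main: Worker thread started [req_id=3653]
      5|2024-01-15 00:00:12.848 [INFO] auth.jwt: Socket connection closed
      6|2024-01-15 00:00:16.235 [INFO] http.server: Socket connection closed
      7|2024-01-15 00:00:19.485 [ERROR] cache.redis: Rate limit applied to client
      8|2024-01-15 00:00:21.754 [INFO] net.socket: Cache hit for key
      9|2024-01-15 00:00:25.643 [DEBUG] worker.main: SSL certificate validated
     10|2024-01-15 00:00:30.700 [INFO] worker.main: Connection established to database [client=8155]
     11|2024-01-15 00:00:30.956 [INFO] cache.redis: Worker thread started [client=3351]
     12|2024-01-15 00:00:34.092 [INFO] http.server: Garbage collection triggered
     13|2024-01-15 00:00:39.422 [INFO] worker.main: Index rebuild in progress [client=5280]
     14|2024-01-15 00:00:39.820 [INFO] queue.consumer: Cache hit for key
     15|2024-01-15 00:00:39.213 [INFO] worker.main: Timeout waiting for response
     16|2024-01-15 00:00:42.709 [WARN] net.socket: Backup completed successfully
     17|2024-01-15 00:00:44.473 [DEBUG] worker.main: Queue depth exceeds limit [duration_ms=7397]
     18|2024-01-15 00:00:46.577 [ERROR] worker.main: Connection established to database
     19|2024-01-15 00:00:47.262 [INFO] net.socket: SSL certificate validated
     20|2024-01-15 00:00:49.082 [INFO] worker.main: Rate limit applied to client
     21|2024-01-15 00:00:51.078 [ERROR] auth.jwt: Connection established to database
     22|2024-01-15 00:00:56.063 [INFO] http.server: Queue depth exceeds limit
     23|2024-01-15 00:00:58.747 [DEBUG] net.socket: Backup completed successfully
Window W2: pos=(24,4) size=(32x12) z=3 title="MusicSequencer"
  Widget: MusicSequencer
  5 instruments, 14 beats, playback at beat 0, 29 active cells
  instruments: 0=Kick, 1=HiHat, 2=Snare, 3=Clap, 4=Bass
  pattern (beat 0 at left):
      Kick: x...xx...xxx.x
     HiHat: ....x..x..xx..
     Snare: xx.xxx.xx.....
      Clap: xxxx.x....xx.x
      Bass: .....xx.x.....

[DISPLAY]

    ┏━━━━━━━━━━━━━━━━━━━━━━━━━━━━━━━
    ┃ MusicSequencer                
    ┠───────────────────────────────
    ┃      ▼123456789               
    ┃  Clap·█···█····  ┏━━━━━━━━━━━━
    ┃ Snare·┏━━━━━━━━━━┃ MusicSequen
    ┃ HiHat·┃ FileEdito┠────────────
    ┃  Bass·┠──────────┃      ▼12345
    ┃   Tom█┃█024-01-15┃  Kick█···██
    ┃  Kick·┃2024-01-15┃ HiHat····█·
    ┃       ┃2024-01-15┃ Snare██·███
    ┃       ┃2024-01-15┃  Clap████·█
    ┃       ┃2024-01-15┃  Bass·····█
    ┃       ┃2024-01-15┃            


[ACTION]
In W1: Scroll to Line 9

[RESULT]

    ┏━━━━━━━━━━━━━━━━━━━━━━━━━━━━━━━
    ┃ MusicSequencer                
    ┠───────────────────────────────
    ┃      ▼123456789               
    ┃  Clap·█···█····  ┏━━━━━━━━━━━━
    ┃ Snare·┏━━━━━━━━━━┃ MusicSequen
    ┃ HiHat·┃ FileEdito┠────────────
    ┃  Bass·┠──────────┃      ▼12345
    ┃   Tom█┃2024-01-15┃  Kick█···██
    ┃  Kick·┃2024-01-15┃ HiHat····█·
    ┃       ┃2024-01-15┃ Snare██·███
    ┃       ┃2024-01-15┃  Clap████·█
    ┃       ┃2024-01-15┃  Bass·····█
    ┃       ┃2024-01-15┃            


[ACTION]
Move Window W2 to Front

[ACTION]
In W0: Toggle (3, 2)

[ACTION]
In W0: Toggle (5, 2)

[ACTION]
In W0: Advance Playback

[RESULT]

    ┏━━━━━━━━━━━━━━━━━━━━━━━━━━━━━━━
    ┃ MusicSequencer                
    ┠───────────────────────────────
    ┃      0▼23456789               
    ┃  Clap·█···█····  ┏━━━━━━━━━━━━
    ┃ Snare·┏━━━━━━━━━━┃ MusicSequen
    ┃ HiHat·┃ FileEdito┠────────────
    ┃  Bass·┠──────────┃      ▼12345
    ┃   Tom█┃2024-01-15┃  Kick█···██
    ┃  Kick·┃2024-01-15┃ HiHat····█·
    ┃       ┃2024-01-15┃ Snare██·███
    ┃       ┃2024-01-15┃  Clap████·█
    ┃       ┃2024-01-15┃  Bass·····█
    ┃       ┃2024-01-15┃            


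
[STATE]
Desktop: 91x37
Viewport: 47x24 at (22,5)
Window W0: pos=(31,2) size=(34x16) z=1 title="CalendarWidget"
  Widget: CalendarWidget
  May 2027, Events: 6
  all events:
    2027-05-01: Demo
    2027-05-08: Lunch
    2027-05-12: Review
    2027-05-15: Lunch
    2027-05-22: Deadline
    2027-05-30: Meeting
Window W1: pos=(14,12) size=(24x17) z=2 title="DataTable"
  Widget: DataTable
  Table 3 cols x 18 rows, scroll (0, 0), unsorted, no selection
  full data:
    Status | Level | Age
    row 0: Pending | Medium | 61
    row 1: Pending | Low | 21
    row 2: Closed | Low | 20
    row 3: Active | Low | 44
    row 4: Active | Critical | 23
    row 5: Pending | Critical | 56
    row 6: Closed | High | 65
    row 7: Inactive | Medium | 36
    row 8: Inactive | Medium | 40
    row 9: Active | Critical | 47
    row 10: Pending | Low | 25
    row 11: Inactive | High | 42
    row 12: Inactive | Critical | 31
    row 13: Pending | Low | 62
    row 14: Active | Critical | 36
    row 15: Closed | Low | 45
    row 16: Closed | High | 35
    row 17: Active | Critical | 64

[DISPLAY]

         ┃            May 2027            ┃    
         ┃Mo Tu We Th Fr Sa Su            ┃    
         ┃                1*  2           ┃    
         ┃ 3  4  5  6  7  8*  9           ┃    
         ┃10 11 12* 13 14 15* 16          ┃    
         ┃17 18 19 20 21 22* 23           ┃    
         ┃24 25 26 27 28 29 30*           ┃    
━━━━━━━━━━━━━━━┓                          ┃    
ble            ┃                          ┃    
───────────────┨                          ┃    
 │Level   │Age ┃                          ┃    
─┼────────┼─── ┃                          ┃    
 │Medium  │61  ┃━━━━━━━━━━━━━━━━━━━━━━━━━━┛    
 │Low     │21  ┃                               
 │Low     │20  ┃                               
 │Low     │44  ┃                               
 │Critical│23  ┃                               
 │Critical│56  ┃                               
 │High    │65  ┃                               
e│Medium  │36  ┃                               
e│Medium  │40  ┃                               
 │Critical│47  ┃                               
 │Low     │25  ┃                               
━━━━━━━━━━━━━━━┛                               


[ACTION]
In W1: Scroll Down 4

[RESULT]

         ┃            May 2027            ┃    
         ┃Mo Tu We Th Fr Sa Su            ┃    
         ┃                1*  2           ┃    
         ┃ 3  4  5  6  7  8*  9           ┃    
         ┃10 11 12* 13 14 15* 16          ┃    
         ┃17 18 19 20 21 22* 23           ┃    
         ┃24 25 26 27 28 29 30*           ┃    
━━━━━━━━━━━━━━━┓                          ┃    
ble            ┃                          ┃    
───────────────┨                          ┃    
 │Level   │Age ┃                          ┃    
─┼────────┼─── ┃                          ┃    
 │Critical│23  ┃━━━━━━━━━━━━━━━━━━━━━━━━━━┛    
 │Critical│56  ┃                               
 │High    │65  ┃                               
e│Medium  │36  ┃                               
e│Medium  │40  ┃                               
 │Critical│47  ┃                               
 │Low     │25  ┃                               
e│High    │42  ┃                               
e│Critical│31  ┃                               
 │Low     │62  ┃                               
 │Critical│36  ┃                               
━━━━━━━━━━━━━━━┛                               


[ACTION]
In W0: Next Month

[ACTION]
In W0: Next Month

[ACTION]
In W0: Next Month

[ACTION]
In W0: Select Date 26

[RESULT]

         ┃          August 2027           ┃    
         ┃Mo Tu We Th Fr Sa Su            ┃    
         ┃                   1            ┃    
         ┃ 2  3  4  5  6  7  8            ┃    
         ┃ 9 10 11 12 13 14 15            ┃    
         ┃16 17 18 19 20 21 22            ┃    
         ┃23 24 25 [26] 27 28 29          ┃    
━━━━━━━━━━━━━━━┓                          ┃    
ble            ┃                          ┃    
───────────────┨                          ┃    
 │Level   │Age ┃                          ┃    
─┼────────┼─── ┃                          ┃    
 │Critical│23  ┃━━━━━━━━━━━━━━━━━━━━━━━━━━┛    
 │Critical│56  ┃                               
 │High    │65  ┃                               
e│Medium  │36  ┃                               
e│Medium  │40  ┃                               
 │Critical│47  ┃                               
 │Low     │25  ┃                               
e│High    │42  ┃                               
e│Critical│31  ┃                               
 │Low     │62  ┃                               
 │Critical│36  ┃                               
━━━━━━━━━━━━━━━┛                               


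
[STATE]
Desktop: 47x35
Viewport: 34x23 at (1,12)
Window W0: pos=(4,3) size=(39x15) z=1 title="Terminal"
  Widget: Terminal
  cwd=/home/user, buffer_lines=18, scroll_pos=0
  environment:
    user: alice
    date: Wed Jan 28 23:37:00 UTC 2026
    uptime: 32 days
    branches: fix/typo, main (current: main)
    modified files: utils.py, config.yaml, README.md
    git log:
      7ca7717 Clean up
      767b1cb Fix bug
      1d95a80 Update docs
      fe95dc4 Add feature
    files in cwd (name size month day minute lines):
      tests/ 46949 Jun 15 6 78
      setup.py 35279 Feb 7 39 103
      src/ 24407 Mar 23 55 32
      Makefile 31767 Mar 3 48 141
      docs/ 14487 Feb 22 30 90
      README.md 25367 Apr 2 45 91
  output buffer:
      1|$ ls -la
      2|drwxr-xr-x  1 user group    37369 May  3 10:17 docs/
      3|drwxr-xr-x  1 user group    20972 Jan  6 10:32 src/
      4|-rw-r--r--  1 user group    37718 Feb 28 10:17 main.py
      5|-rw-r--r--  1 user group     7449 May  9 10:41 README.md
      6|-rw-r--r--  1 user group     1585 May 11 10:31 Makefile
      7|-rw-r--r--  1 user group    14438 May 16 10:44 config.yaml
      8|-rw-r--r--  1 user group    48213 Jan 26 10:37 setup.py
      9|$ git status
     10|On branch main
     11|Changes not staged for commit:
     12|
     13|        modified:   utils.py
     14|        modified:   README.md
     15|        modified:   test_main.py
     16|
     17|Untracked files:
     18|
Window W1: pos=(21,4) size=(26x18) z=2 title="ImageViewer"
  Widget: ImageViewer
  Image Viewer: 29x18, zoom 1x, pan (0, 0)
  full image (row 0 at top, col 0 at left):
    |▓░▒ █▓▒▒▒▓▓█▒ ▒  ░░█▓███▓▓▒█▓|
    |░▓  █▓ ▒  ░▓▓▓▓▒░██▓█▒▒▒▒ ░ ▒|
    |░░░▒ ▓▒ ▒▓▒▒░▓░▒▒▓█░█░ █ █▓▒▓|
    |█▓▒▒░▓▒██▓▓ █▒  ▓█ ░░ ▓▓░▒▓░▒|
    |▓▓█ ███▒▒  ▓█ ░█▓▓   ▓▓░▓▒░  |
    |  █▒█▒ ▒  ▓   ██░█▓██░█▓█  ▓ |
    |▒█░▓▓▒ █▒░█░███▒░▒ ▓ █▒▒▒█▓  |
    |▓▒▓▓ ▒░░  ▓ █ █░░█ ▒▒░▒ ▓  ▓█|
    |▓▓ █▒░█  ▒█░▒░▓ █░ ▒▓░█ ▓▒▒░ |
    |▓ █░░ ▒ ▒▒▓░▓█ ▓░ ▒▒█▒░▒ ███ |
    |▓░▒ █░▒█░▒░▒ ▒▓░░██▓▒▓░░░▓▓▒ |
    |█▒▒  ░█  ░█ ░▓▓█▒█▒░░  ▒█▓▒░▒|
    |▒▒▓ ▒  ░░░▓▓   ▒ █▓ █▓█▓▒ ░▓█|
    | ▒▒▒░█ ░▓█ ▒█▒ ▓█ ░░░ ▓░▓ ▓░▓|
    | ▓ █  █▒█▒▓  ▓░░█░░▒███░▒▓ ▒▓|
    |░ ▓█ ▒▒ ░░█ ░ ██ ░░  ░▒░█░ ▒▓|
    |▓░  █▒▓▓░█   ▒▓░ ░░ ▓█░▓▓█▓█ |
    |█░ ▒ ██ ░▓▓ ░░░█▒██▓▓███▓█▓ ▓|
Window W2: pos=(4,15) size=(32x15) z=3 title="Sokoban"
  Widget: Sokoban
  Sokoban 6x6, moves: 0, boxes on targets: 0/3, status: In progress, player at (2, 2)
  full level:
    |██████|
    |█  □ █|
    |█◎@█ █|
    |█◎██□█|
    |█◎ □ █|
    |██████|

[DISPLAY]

   ┃-rw-r--r--  1 us┃  █▒█▒ ▒  ▓  
   ┃-rw-r--r--  1 us┃▒█░▓▓▒ █▒░█░█
   ┃$ git status    ┃▓▒▓▓ ▒░░  ▓ █
   ┏━━━━━━━━━━━━━━━━━━━━━━━━━━━━━━
   ┃ Sokoban                      
   ┠──────────────────────────────
   ┃██████                        
   ┃█  □ █                        
   ┃█◎@█ █                        
   ┃█◎██□█                        
   ┃█◎ □ █                        
   ┃██████                        
   ┃Moves: 0  0/3                 
   ┃                              
   ┃                              
   ┃                              
   ┃                              
   ┗━━━━━━━━━━━━━━━━━━━━━━━━━━━━━━
                                  
                                  
                                  
                                  
                                  


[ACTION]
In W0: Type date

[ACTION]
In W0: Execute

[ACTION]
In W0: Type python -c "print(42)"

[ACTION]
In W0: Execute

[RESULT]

   ┃$ date          ┃  █▒█▒ ▒  ▓  
   ┃Wed Jan 28 23:37┃▒█░▓▓▒ █▒░█░█
   ┃$ python -c "pri┃▓▒▓▓ ▒░░  ▓ █
   ┏━━━━━━━━━━━━━━━━━━━━━━━━━━━━━━
   ┃ Sokoban                      
   ┠──────────────────────────────
   ┃██████                        
   ┃█  □ █                        
   ┃█◎@█ █                        
   ┃█◎██□█                        
   ┃█◎ □ █                        
   ┃██████                        
   ┃Moves: 0  0/3                 
   ┃                              
   ┃                              
   ┃                              
   ┃                              
   ┗━━━━━━━━━━━━━━━━━━━━━━━━━━━━━━
                                  
                                  
                                  
                                  
                                  


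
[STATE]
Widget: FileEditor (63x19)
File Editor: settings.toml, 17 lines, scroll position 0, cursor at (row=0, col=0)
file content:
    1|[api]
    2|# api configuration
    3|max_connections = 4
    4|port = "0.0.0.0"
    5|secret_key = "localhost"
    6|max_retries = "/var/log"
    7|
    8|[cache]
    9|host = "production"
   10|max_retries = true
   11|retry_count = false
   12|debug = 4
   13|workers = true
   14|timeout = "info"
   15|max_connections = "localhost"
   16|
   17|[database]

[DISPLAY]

█api]                                                         ▲
# api configuration                                           █
max_connections = 4                                           ░
port = "0.0.0.0"                                              ░
secret_key = "localhost"                                      ░
max_retries = "/var/log"                                      ░
                                                              ░
[cache]                                                       ░
host = "production"                                           ░
max_retries = true                                            ░
retry_count = false                                           ░
debug = 4                                                     ░
workers = true                                                ░
timeout = "info"                                              ░
max_connections = "localhost"                                 ░
                                                              ░
[database]                                                    ░
                                                              ░
                                                              ▼


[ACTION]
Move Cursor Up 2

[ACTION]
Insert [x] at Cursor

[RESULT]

x█api]                                                        ▲
# api configuration                                           █
max_connections = 4                                           ░
port = "0.0.0.0"                                              ░
secret_key = "localhost"                                      ░
max_retries = "/var/log"                                      ░
                                                              ░
[cache]                                                       ░
host = "production"                                           ░
max_retries = true                                            ░
retry_count = false                                           ░
debug = 4                                                     ░
workers = true                                                ░
timeout = "info"                                              ░
max_connections = "localhost"                                 ░
                                                              ░
[database]                                                    ░
                                                              ░
                                                              ▼


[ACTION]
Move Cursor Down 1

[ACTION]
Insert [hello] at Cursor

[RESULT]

x[api]                                                        ▲
#hello█api configuration                                      █
max_connections = 4                                           ░
port = "0.0.0.0"                                              ░
secret_key = "localhost"                                      ░
max_retries = "/var/log"                                      ░
                                                              ░
[cache]                                                       ░
host = "production"                                           ░
max_retries = true                                            ░
retry_count = false                                           ░
debug = 4                                                     ░
workers = true                                                ░
timeout = "info"                                              ░
max_connections = "localhost"                                 ░
                                                              ░
[database]                                                    ░
                                                              ░
                                                              ▼


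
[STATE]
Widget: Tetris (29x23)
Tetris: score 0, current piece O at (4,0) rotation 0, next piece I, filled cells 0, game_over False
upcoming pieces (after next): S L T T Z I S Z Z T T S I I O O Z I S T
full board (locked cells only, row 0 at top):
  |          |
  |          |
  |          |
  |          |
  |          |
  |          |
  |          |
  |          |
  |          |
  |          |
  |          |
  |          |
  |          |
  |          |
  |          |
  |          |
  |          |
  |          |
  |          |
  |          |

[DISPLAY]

    ▓▓    │Next:             
    ▓▓    │████              
          │                  
          │                  
          │                  
          │                  
          │Score:            
          │0                 
          │                  
          │                  
          │                  
          │                  
          │                  
          │                  
          │                  
          │                  
          │                  
          │                  
          │                  
          │                  
          │                  
          │                  
          │                  


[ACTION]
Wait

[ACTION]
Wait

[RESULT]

          │Next:             
          │████              
    ▓▓    │                  
    ▓▓    │                  
          │                  
          │                  
          │Score:            
          │0                 
          │                  
          │                  
          │                  
          │                  
          │                  
          │                  
          │                  
          │                  
          │                  
          │                  
          │                  
          │                  
          │                  
          │                  
          │                  


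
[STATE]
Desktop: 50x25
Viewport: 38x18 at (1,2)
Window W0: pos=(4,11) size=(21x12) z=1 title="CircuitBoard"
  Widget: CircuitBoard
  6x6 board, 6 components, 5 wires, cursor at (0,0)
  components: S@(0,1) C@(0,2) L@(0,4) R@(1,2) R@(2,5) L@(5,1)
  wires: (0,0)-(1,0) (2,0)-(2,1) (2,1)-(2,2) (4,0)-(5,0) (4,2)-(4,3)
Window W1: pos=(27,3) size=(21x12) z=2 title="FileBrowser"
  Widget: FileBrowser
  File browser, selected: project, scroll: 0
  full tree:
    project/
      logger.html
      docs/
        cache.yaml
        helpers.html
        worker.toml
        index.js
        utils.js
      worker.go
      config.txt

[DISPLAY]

                                      
                          ┏━━━━━━━━━━━
                          ┃ FileBrowse
                          ┠───────────
                          ┃> [-] proje
                          ┃    logger.
                          ┃    [+] doc
                          ┃    worker.
                          ┃    config.
   ┏━━━━━━━━━━━━━━━━━━━┓  ┃           
   ┃ CircuitBoard      ┃  ┃           
   ┠───────────────────┨  ┃           
   ┃   0 1 2 3 4 5     ┃  ┗━━━━━━━━━━━
   ┃0  [.]  S   C      ┃              
   ┃    │              ┃              
   ┃1   ·       R      ┃              
   ┃                   ┃              
   ┃2   · ─ · ─ ·      ┃              


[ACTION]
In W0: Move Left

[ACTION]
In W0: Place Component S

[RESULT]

                                      
                          ┏━━━━━━━━━━━
                          ┃ FileBrowse
                          ┠───────────
                          ┃> [-] proje
                          ┃    logger.
                          ┃    [+] doc
                          ┃    worker.
                          ┃    config.
   ┏━━━━━━━━━━━━━━━━━━━┓  ┃           
   ┃ CircuitBoard      ┃  ┃           
   ┠───────────────────┨  ┃           
   ┃   0 1 2 3 4 5     ┃  ┗━━━━━━━━━━━
   ┃0  [S]  S   C      ┃              
   ┃    │              ┃              
   ┃1   ·       R      ┃              
   ┃                   ┃              
   ┃2   · ─ · ─ ·      ┃              


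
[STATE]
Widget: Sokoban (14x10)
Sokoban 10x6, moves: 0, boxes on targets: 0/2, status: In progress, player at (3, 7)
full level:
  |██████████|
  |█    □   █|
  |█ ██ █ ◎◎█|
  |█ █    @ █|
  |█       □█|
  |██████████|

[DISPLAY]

██████████    
█    □   █    
█ ██ █ ◎◎█    
█ █    @ █    
█       □█    
██████████    
Moves: 0  0/2 
              
              
              


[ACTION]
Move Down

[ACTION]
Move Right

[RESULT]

██████████    
█    □   █    
█ ██ █ ◎◎█    
█ █      █    
█      @□█    
██████████    
Moves: 1  0/2 
              
              
              


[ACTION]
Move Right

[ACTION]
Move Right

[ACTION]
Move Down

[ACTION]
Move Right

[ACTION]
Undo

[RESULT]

██████████    
█    □   █    
█ ██ █ ◎◎█    
█ █    @ █    
█       □█    
██████████    
Moves: 0  0/2 
              
              
              


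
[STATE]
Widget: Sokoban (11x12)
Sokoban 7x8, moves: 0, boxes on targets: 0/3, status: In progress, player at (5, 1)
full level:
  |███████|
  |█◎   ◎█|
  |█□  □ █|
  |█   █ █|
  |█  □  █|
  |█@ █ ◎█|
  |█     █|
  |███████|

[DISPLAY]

███████    
█◎   ◎█    
█□  □ █    
█   █ █    
█  □  █    
█@ █ ◎█    
█     █    
███████    
Moves: 0  0
           
           
           


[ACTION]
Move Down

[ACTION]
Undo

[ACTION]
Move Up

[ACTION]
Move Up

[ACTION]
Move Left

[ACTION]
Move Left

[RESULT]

███████    
█◎   ◎█    
█□  □ █    
█@  █ █    
█  □  █    
█  █ ◎█    
█     █    
███████    
Moves: 2  0
           
           
           


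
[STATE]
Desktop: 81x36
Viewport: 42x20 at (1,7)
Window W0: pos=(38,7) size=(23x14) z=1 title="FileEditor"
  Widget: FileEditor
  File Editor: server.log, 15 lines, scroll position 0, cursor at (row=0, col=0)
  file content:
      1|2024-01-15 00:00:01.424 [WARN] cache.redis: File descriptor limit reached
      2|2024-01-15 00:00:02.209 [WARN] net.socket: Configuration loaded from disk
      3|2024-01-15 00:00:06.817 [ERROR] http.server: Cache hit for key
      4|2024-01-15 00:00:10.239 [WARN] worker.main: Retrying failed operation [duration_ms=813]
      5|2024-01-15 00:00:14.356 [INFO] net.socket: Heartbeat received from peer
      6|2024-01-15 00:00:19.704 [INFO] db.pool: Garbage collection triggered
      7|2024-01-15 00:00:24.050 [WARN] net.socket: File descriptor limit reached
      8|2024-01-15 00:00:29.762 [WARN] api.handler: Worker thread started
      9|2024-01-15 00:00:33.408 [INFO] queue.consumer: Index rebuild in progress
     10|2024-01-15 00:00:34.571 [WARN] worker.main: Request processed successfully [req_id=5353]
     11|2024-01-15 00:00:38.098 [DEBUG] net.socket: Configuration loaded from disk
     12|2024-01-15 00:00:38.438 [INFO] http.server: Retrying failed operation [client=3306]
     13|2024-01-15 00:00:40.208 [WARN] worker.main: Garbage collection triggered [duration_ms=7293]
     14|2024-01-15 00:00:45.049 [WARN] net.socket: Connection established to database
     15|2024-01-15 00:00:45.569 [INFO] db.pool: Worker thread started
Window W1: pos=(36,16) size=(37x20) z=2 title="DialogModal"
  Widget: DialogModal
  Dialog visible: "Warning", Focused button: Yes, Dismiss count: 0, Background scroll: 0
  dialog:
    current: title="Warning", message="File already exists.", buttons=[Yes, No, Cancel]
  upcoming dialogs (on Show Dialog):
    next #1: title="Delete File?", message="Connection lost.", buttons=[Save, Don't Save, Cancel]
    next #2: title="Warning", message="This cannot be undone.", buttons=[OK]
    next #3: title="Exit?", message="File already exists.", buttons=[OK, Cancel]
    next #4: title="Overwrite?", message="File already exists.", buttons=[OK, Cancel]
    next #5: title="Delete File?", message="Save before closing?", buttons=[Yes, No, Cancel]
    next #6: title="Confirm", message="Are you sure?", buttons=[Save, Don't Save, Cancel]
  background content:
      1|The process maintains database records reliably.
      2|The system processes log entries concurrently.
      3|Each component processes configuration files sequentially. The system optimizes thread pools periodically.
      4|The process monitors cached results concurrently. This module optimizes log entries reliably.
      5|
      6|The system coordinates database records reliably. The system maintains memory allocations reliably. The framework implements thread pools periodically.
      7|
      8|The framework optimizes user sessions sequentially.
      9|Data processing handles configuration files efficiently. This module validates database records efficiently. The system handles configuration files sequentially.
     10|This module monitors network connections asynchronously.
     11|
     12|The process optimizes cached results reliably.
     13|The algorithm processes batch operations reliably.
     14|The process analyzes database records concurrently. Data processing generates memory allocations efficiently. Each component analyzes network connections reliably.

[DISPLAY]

                                     ┏━━━━
                                     ┃ Fil
                                     ┠────
                                     ┃█024
                                     ┃2024
                                     ┃2024
                                     ┃2024
                                     ┃2024
                                     ┃2024
                                   ┏━━━━━━
                                   ┃ Dialo
                                   ┠──────
                                   ┃The pr
                                   ┃The sy
                                   ┃Each c
                                   ┃The pr
                                   ┃      
                                   ┃The s┌
                                   ┃     │
                                   ┃The f│


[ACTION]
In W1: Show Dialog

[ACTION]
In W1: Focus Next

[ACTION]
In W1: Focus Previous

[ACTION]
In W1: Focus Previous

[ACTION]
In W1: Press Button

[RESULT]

                                     ┏━━━━
                                     ┃ Fil
                                     ┠────
                                     ┃█024
                                     ┃2024
                                     ┃2024
                                     ┃2024
                                     ┃2024
                                     ┃2024
                                   ┏━━━━━━
                                   ┃ Dialo
                                   ┠──────
                                   ┃The pr
                                   ┃The sy
                                   ┃Each c
                                   ┃The pr
                                   ┃      
                                   ┃The sy
                                   ┃      
                                   ┃The fr


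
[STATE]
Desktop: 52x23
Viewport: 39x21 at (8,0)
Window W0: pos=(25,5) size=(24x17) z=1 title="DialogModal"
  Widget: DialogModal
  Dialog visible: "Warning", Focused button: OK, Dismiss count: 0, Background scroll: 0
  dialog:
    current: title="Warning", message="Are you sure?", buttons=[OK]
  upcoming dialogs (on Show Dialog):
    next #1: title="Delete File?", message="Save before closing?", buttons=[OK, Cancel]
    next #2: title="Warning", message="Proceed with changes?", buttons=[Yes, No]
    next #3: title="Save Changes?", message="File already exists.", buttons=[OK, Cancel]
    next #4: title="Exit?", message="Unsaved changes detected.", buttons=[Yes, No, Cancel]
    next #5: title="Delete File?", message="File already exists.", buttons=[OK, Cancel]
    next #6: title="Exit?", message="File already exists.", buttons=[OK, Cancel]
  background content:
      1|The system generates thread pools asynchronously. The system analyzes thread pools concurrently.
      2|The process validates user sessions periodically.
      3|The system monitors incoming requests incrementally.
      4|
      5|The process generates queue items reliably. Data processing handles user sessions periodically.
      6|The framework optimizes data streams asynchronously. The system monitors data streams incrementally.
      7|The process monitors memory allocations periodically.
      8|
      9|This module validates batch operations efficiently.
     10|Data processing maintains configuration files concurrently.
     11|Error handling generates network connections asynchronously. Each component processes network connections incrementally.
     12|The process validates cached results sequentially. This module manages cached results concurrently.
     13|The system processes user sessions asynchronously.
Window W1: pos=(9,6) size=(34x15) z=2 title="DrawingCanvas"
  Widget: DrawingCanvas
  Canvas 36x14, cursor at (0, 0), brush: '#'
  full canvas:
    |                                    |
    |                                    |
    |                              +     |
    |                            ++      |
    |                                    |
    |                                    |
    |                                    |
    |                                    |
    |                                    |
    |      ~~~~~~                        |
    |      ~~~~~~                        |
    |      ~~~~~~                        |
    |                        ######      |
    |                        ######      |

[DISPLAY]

                                       
                                       
                                       
                                       
                                       
                 ┏━━━━━━━━━━━━━━━━━━━━━
 ┏━━━━━━━━━━━━━━━━━━━━━━━━━━━━━━━━┓    
 ┃ DrawingCanvas                  ┃────
 ┠────────────────────────────────┨tes 
 ┃+                               ┃ates
 ┃                                ┃rs i
 ┃                              + ┃    
 ┃                            ++  ┃─┐es
 ┃                                ┃ │iz
 ┃                                ┃ │s 
 ┃                                ┃ │  
 ┃                                ┃─┘es
 ┃                                ┃aint
 ┃      ~~~~~~                    ┃nera
 ┃      ~~~~~~                    ┃ates
 ┗━━━━━━━━━━━━━━━━━━━━━━━━━━━━━━━━┛ses 


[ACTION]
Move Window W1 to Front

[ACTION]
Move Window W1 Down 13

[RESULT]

                                       
                                       
                                       
                                       
                                       
                 ┏━━━━━━━━━━━━━━━━━━━━━
                 ┃ DialogModal         
                 ┠─────────────────────
 ┏━━━━━━━━━━━━━━━━━━━━━━━━━━━━━━━━┓tes 
 ┃ DrawingCanvas                  ┃ates
 ┠────────────────────────────────┨rs i
 ┃+                               ┃    
 ┃                                ┃─┐es
 ┃                              + ┃ │iz
 ┃                            ++  ┃ │s 
 ┃                                ┃ │  
 ┃                                ┃─┘es
 ┃                                ┃aint
 ┃                                ┃nera
 ┃                                ┃ates
 ┃      ~~~~~~                    ┃ses 


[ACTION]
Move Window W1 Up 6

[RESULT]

                                       
                                       
 ┏━━━━━━━━━━━━━━━━━━━━━━━━━━━━━━━━┓    
 ┃ DrawingCanvas                  ┃    
 ┠────────────────────────────────┨    
 ┃+                               ┃━━━━
 ┃                                ┃    
 ┃                              + ┃────
 ┃                            ++  ┃tes 
 ┃                                ┃ates
 ┃                                ┃rs i
 ┃                                ┃    
 ┃                                ┃─┐es
 ┃                                ┃ │iz
 ┃      ~~~~~~                    ┃ │s 
 ┃      ~~~~~~                    ┃ │  
 ┗━━━━━━━━━━━━━━━━━━━━━━━━━━━━━━━━┛─┘es
                 ┃Data processing maint
                 ┃Error handling genera
                 ┃The process validates
                 ┃The system processes 


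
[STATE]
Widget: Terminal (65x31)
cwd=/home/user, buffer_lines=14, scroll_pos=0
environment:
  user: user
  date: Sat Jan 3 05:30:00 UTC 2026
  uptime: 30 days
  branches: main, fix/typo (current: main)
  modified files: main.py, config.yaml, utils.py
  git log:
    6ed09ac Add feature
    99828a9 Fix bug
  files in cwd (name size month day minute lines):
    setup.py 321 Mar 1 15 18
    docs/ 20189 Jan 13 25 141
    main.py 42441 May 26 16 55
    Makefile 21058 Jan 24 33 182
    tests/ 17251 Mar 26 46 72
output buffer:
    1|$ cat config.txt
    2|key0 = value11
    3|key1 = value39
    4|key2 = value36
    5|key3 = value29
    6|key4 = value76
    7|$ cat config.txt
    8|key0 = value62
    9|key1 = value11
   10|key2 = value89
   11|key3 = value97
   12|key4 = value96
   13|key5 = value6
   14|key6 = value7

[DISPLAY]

$ cat config.txt                                                 
key0 = value11                                                   
key1 = value39                                                   
key2 = value36                                                   
key3 = value29                                                   
key4 = value76                                                   
$ cat config.txt                                                 
key0 = value62                                                   
key1 = value11                                                   
key2 = value89                                                   
key3 = value97                                                   
key4 = value96                                                   
key5 = value6                                                    
key6 = value7                                                    
$ █                                                              
                                                                 
                                                                 
                                                                 
                                                                 
                                                                 
                                                                 
                                                                 
                                                                 
                                                                 
                                                                 
                                                                 
                                                                 
                                                                 
                                                                 
                                                                 
                                                                 


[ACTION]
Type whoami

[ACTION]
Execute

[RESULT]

$ cat config.txt                                                 
key0 = value11                                                   
key1 = value39                                                   
key2 = value36                                                   
key3 = value29                                                   
key4 = value76                                                   
$ cat config.txt                                                 
key0 = value62                                                   
key1 = value11                                                   
key2 = value89                                                   
key3 = value97                                                   
key4 = value96                                                   
key5 = value6                                                    
key6 = value7                                                    
$ whoami                                                         
user                                                             
$ █                                                              
                                                                 
                                                                 
                                                                 
                                                                 
                                                                 
                                                                 
                                                                 
                                                                 
                                                                 
                                                                 
                                                                 
                                                                 
                                                                 
                                                                 


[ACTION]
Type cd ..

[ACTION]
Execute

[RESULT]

$ cat config.txt                                                 
key0 = value11                                                   
key1 = value39                                                   
key2 = value36                                                   
key3 = value29                                                   
key4 = value76                                                   
$ cat config.txt                                                 
key0 = value62                                                   
key1 = value11                                                   
key2 = value89                                                   
key3 = value97                                                   
key4 = value96                                                   
key5 = value6                                                    
key6 = value7                                                    
$ whoami                                                         
user                                                             
$ cd ..                                                          
                                                                 
$ █                                                              
                                                                 
                                                                 
                                                                 
                                                                 
                                                                 
                                                                 
                                                                 
                                                                 
                                                                 
                                                                 
                                                                 
                                                                 
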